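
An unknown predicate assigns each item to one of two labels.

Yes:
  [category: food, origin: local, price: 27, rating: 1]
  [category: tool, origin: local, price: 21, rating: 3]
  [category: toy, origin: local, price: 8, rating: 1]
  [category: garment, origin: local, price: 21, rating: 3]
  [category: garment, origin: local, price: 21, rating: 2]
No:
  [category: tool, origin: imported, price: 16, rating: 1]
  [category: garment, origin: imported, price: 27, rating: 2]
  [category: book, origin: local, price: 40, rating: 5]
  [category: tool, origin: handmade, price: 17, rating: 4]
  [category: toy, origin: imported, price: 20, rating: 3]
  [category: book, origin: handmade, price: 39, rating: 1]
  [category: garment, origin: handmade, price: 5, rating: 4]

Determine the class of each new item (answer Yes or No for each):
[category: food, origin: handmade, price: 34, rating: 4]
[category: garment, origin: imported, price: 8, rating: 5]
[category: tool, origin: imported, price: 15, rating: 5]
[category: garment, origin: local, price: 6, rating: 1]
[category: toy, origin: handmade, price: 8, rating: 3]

The pattern is that an item is 'Yes' exactly when: origin is local AND price ≤ 27.

No, No, No, Yes, No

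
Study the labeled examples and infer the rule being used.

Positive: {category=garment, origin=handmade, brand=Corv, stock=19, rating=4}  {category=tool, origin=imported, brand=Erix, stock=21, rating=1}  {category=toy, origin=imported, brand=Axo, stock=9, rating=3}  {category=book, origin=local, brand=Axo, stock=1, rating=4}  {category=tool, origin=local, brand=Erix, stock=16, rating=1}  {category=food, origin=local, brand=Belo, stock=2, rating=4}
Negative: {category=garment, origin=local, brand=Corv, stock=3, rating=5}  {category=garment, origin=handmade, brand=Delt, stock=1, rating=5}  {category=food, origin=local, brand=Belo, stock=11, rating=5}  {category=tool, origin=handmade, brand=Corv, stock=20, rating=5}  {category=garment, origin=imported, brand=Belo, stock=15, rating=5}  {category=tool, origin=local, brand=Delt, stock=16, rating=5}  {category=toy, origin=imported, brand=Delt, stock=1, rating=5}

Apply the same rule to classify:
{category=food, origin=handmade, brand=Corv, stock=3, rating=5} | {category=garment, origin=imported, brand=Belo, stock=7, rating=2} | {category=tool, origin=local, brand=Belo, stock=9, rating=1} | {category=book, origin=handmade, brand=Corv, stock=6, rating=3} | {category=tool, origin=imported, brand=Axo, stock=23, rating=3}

The pattern is that an item is 'Positive' exactly when: rating ≤ 4.
Negative: {category=food, origin=handmade, brand=Corv, stock=3, rating=5}, since rating = 5.
Positive: {category=garment, origin=imported, brand=Belo, stock=7, rating=2}, since rating = 2.
Positive: {category=tool, origin=local, brand=Belo, stock=9, rating=1}, since rating = 1.
Positive: {category=book, origin=handmade, brand=Corv, stock=6, rating=3}, since rating = 3.
Positive: {category=tool, origin=imported, brand=Axo, stock=23, rating=3}, since rating = 3.

Negative, Positive, Positive, Positive, Positive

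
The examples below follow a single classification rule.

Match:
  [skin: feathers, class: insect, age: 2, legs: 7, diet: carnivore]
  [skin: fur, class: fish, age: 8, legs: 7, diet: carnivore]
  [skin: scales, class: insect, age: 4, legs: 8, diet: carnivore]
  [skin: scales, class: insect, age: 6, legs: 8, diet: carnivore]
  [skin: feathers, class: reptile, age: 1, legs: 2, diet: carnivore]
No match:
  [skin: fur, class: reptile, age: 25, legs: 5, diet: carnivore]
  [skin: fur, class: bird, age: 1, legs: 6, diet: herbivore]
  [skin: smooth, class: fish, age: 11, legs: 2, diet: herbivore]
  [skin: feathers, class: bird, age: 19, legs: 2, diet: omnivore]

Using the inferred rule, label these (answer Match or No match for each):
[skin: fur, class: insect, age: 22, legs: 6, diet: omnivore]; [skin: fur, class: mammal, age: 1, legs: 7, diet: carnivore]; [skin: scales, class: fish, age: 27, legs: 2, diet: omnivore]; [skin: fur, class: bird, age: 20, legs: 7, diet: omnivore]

A rule that fits every label: diet is carnivore AND age ≤ 8 — true of each 'Match' example, false of each 'No match' one.
[skin: fur, class: insect, age: 22, legs: 6, diet: omnivore] — diet is omnivore, age = 22, hence No match.
[skin: fur, class: mammal, age: 1, legs: 7, diet: carnivore] — diet is carnivore, age = 1, hence Match.
[skin: scales, class: fish, age: 27, legs: 2, diet: omnivore] — diet is omnivore, age = 27, hence No match.
[skin: fur, class: bird, age: 20, legs: 7, diet: omnivore] — diet is omnivore, age = 20, hence No match.

No match, Match, No match, No match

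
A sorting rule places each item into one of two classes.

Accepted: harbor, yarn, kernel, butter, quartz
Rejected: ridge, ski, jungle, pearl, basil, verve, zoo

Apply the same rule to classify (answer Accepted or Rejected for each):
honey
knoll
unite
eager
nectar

Rejected, Rejected, Rejected, Rejected, Accepted

One predicate separates the groups cleanly: even length AND contains 'r'.
honey → length 5, no 'r' → Rejected. knoll → length 5, no 'r' → Rejected. unite → length 5, no 'r' → Rejected. eager → length 5, has 'r' → Rejected. nectar → length 6, has 'r' → Accepted.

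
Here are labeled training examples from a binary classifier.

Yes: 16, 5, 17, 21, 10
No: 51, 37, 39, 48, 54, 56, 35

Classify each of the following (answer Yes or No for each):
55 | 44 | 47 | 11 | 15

No, No, No, Yes, Yes

The simplest hypothesis consistent with all the labels is: at most 21.
55 → 55 > 21 → No. 44 → 44 > 21 → No. 47 → 47 > 21 → No. 11 → 11 ≤ 21 → Yes. 15 → 15 ≤ 21 → Yes.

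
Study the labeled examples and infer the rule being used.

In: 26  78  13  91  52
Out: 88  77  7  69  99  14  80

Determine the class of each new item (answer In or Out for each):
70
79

All 'In' examples share one property — multiple of 13 — and every 'Out' example lacks it.

Out, Out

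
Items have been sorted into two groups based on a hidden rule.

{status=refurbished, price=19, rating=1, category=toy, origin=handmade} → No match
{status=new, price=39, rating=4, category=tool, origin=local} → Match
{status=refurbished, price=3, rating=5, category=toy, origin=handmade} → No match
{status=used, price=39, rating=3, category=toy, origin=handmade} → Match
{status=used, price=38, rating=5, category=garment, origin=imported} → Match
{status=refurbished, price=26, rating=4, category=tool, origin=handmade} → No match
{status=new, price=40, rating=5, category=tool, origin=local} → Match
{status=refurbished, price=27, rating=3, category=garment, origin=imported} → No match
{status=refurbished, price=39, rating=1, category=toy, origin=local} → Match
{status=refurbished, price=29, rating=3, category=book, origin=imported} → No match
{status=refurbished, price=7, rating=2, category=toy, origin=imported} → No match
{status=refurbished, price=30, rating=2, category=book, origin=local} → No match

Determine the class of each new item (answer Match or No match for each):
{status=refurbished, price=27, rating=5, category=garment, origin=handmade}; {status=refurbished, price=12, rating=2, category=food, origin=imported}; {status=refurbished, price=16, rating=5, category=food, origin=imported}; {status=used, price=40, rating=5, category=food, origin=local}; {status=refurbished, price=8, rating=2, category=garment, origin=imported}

No match, No match, No match, Match, No match

The pattern is that an item is 'Match' exactly when: price ≥ 38.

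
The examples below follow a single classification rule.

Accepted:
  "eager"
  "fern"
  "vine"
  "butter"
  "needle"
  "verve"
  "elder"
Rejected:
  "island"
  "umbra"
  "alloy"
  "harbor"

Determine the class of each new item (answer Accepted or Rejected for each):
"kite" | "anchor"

The rule appears to be: contains 'e'.
"kite" — has 'e', hence Accepted.
"anchor" — no 'e', hence Rejected.

Accepted, Rejected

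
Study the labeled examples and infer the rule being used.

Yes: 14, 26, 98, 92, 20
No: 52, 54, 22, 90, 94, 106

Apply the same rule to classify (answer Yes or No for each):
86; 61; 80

The classifier is using: ≡ 2 (mod 3).
86: Yes (86 mod 3 = 2). 61: No (61 mod 3 = 1). 80: Yes (80 mod 3 = 2).

Yes, No, Yes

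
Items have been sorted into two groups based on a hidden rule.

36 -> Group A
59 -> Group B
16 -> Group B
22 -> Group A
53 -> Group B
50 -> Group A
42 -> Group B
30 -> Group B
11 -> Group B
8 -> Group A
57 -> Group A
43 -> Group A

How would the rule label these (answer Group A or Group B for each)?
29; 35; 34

Group A, Group B, Group B

Looking at the examples, the only property every 'Group A' case has and every 'Group B' case lacks is: ≡ 1 (mod 7).
29: 29 mod 7 = 1, qualifies → Group A.
35: 35 mod 7 = 0, fails the rule → Group B.
34: 34 mod 7 = 6, fails the rule → Group B.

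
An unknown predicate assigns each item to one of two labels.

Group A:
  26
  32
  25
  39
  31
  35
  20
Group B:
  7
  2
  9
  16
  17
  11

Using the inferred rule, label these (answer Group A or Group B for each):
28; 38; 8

The distinguishing property — at least 20 — holds for all the 'Group A' cases and none of the 'Group B' cases.

Group A, Group A, Group B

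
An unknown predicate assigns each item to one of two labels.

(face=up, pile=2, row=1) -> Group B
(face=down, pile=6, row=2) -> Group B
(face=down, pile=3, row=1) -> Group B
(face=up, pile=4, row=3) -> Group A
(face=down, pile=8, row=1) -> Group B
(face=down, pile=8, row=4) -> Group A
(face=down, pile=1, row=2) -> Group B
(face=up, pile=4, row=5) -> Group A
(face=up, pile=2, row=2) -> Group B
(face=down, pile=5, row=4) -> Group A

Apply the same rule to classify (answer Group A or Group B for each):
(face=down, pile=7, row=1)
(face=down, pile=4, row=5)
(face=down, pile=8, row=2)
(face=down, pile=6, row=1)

Group B, Group A, Group B, Group B

The common property of the 'Group A' items is: row ≥ 3. No 'Group B' item has it.
(face=down, pile=7, row=1) → row = 1 → Group B.
(face=down, pile=4, row=5) → row = 5 → Group A.
(face=down, pile=8, row=2) → row = 2 → Group B.
(face=down, pile=6, row=1) → row = 1 → Group B.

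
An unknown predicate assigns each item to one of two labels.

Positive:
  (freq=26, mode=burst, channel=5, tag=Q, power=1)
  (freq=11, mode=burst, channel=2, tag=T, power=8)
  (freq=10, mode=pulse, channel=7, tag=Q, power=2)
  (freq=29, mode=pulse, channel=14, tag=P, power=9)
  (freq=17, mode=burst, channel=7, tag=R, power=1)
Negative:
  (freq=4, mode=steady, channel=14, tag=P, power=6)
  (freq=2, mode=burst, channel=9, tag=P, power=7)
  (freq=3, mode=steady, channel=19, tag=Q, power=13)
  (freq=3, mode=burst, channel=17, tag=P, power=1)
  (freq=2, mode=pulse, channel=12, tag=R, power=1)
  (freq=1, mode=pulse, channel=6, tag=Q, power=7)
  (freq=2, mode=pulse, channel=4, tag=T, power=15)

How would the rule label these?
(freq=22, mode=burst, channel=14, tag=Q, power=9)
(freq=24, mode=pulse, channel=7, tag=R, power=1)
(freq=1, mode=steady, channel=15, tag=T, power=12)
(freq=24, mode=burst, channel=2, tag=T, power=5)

Positive, Positive, Negative, Positive

Rule: freq ≥ 10. This holds for each 'Positive' example and fails for each 'Negative' one.
(freq=22, mode=burst, channel=14, tag=Q, power=9): freq = 22, qualifies → Positive.
(freq=24, mode=pulse, channel=7, tag=R, power=1): freq = 24, qualifies → Positive.
(freq=1, mode=steady, channel=15, tag=T, power=12): freq = 1, does not fit → Negative.
(freq=24, mode=burst, channel=2, tag=T, power=5): freq = 24, qualifies → Positive.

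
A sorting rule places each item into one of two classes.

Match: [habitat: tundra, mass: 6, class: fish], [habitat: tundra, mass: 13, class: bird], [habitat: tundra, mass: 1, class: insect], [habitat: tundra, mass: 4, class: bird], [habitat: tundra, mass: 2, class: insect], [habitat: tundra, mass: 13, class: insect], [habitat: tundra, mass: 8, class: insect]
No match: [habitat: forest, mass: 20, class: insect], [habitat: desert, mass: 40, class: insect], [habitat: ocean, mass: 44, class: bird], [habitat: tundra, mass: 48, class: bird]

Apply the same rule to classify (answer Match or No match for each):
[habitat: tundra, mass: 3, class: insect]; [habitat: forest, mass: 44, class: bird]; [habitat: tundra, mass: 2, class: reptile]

Match, No match, Match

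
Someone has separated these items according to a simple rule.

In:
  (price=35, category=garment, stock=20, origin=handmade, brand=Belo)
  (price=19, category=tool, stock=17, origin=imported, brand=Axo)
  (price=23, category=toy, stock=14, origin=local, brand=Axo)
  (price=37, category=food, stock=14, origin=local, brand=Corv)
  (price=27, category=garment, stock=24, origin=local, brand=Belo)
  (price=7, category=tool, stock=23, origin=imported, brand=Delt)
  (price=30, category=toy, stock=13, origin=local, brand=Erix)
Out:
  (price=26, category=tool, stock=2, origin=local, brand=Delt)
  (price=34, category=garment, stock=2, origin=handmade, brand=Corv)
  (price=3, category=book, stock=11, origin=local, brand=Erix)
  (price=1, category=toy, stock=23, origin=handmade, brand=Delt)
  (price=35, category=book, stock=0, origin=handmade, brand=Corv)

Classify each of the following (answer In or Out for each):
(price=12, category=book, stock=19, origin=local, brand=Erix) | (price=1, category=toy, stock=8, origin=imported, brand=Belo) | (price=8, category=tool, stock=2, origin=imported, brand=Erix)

'In' ⟺ stock ≥ 11 AND price ≥ 7.
(price=12, category=book, stock=19, origin=local, brand=Erix) — stock = 19, price = 12, hence In.
(price=1, category=toy, stock=8, origin=imported, brand=Belo) — stock = 8, price = 1, hence Out.
(price=8, category=tool, stock=2, origin=imported, brand=Erix) — stock = 2, price = 8, hence Out.

In, Out, Out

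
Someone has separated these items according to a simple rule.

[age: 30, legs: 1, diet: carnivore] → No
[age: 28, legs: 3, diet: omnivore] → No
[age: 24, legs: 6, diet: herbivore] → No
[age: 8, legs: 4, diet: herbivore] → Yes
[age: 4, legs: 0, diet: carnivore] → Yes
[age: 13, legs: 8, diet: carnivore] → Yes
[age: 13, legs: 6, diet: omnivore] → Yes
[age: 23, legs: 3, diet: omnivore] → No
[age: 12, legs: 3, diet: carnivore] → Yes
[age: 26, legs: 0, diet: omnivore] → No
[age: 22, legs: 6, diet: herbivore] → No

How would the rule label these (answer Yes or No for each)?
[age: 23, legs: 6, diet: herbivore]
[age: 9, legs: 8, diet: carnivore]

No, Yes

'Yes' ⟺ age ≤ 13.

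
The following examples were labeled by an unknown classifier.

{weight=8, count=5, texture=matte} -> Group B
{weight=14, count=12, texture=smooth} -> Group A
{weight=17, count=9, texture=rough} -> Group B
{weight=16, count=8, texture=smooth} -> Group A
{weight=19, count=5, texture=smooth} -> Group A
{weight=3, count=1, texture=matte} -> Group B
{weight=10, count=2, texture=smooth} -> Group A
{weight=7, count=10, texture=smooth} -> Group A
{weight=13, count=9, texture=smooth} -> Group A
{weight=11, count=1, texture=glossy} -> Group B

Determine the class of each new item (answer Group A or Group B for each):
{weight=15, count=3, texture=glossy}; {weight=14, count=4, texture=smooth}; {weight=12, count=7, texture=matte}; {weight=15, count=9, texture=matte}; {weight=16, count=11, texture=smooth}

Group B, Group A, Group B, Group B, Group A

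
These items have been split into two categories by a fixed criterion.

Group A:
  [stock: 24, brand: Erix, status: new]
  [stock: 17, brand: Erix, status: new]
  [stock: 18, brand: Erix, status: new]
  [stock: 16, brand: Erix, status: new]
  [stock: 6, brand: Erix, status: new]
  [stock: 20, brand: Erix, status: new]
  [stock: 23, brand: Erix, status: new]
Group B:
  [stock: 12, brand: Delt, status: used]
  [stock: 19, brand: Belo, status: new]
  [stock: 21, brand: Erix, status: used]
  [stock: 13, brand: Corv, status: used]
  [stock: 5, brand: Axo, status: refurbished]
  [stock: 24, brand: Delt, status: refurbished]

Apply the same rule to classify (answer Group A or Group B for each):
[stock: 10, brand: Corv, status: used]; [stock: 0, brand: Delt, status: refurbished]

Group B, Group B

The rule appears to be: brand is Erix AND status is new.
[stock: 10, brand: Corv, status: used]: brand is Corv, status is used — does not satisfy this, so Group B.
[stock: 0, brand: Delt, status: refurbished]: brand is Delt, status is refurbished — does not satisfy this, so Group B.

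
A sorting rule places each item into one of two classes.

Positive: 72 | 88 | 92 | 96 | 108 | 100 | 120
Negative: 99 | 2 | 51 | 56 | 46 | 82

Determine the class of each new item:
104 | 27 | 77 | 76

Rule: multiple of 4 AND at least 72. This holds for each 'Positive' example and fails for each 'Negative' one.

Positive, Negative, Negative, Positive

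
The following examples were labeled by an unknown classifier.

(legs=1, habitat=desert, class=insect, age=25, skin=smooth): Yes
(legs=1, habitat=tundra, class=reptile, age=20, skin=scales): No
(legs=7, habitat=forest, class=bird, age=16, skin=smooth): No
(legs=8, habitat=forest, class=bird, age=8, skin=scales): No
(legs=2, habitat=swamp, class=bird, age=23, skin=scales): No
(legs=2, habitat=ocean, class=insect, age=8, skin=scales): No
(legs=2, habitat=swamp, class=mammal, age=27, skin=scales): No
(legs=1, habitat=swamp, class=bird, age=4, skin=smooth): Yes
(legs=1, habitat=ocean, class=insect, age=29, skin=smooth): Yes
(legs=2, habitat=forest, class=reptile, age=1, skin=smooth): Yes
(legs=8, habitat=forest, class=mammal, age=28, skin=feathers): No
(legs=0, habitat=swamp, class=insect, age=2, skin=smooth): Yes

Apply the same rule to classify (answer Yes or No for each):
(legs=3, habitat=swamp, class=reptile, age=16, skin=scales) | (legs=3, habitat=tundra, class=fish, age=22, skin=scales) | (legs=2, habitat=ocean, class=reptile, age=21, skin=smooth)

No, No, Yes

A rule that fits every label: skin is smooth AND legs ≤ 2 — true of each 'Yes' example, false of each 'No' one.
(legs=3, habitat=swamp, class=reptile, age=16, skin=scales) — skin is scales, legs = 3, hence No.
(legs=3, habitat=tundra, class=fish, age=22, skin=scales) — skin is scales, legs = 3, hence No.
(legs=2, habitat=ocean, class=reptile, age=21, skin=smooth) — skin is smooth, legs = 2, hence Yes.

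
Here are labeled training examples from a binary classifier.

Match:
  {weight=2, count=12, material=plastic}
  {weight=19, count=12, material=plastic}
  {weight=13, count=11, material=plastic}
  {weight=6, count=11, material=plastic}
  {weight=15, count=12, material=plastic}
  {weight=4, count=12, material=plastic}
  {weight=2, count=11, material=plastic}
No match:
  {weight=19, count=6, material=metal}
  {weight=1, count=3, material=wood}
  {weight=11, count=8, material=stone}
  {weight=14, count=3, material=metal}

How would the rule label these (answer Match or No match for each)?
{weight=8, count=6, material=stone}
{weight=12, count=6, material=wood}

The rule appears to be: material is plastic.
{weight=8, count=6, material=stone}: material is stone — does not satisfy this, so No match. {weight=12, count=6, material=wood}: material is wood — does not satisfy this, so No match.

No match, No match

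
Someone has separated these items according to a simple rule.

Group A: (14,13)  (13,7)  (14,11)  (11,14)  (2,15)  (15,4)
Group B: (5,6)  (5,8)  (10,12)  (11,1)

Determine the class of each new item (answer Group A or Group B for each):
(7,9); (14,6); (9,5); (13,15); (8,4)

Group B, Group A, Group B, Group A, Group B

One predicate separates the groups cleanly: max ≥ 13.
(7,9): Group B (max 9). (14,6): Group A (max 14). (9,5): Group B (max 9). (13,15): Group A (max 15). (8,4): Group B (max 8).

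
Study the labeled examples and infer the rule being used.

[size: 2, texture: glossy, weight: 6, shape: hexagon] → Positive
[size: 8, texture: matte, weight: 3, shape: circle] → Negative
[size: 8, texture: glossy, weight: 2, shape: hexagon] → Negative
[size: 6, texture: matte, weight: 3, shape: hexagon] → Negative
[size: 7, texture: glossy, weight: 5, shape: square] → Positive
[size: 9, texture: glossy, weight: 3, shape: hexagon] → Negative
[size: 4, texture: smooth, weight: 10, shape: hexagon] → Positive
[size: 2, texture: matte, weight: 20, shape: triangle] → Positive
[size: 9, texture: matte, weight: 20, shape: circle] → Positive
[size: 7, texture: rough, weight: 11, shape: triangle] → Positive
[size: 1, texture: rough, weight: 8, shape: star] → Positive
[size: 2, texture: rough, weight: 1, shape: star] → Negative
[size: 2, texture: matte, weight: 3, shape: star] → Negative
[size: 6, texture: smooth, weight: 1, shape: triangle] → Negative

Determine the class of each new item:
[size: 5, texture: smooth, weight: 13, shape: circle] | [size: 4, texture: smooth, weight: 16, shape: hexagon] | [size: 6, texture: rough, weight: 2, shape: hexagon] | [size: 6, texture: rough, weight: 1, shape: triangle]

Positive, Positive, Negative, Negative

All 'Positive' examples share one property — weight ≥ 5 — and every 'Negative' example lacks it.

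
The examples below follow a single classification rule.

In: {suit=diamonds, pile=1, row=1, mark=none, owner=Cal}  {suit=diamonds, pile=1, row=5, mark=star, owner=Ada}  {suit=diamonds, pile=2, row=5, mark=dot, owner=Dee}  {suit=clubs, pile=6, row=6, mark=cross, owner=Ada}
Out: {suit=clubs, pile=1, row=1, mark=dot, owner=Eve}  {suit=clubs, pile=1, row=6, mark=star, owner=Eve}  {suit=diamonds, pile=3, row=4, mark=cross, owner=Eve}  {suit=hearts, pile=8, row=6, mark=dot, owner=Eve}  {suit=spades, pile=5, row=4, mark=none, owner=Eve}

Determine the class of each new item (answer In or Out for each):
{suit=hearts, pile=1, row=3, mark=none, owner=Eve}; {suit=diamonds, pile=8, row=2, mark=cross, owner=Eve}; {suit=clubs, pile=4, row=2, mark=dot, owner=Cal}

The common property of the 'In' items is: owner is not Eve. No 'Out' item has it.
Out: {suit=hearts, pile=1, row=3, mark=none, owner=Eve}, since owner is Eve. Out: {suit=diamonds, pile=8, row=2, mark=cross, owner=Eve}, since owner is Eve. In: {suit=clubs, pile=4, row=2, mark=dot, owner=Cal}, since owner is Cal.

Out, Out, In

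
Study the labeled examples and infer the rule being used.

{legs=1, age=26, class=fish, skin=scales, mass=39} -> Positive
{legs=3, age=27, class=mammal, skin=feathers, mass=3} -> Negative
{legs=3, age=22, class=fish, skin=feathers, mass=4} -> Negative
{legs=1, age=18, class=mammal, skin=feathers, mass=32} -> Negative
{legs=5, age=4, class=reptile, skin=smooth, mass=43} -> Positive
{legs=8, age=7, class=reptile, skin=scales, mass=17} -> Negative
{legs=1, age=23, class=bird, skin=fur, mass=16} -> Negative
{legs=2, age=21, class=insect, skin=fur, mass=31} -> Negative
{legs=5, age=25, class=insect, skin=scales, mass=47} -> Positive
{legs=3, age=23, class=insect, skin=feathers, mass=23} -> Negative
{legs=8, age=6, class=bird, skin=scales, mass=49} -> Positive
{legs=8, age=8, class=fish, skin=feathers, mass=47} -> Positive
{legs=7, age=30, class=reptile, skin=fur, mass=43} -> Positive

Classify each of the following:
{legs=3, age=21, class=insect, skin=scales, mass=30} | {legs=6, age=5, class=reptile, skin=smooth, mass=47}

Every 'Positive' example satisfies: mass ≥ 39. None of the 'Negative' examples do.
{legs=3, age=21, class=insect, skin=scales, mass=30} → mass = 30 → Negative.
{legs=6, age=5, class=reptile, skin=smooth, mass=47} → mass = 47 → Positive.

Negative, Positive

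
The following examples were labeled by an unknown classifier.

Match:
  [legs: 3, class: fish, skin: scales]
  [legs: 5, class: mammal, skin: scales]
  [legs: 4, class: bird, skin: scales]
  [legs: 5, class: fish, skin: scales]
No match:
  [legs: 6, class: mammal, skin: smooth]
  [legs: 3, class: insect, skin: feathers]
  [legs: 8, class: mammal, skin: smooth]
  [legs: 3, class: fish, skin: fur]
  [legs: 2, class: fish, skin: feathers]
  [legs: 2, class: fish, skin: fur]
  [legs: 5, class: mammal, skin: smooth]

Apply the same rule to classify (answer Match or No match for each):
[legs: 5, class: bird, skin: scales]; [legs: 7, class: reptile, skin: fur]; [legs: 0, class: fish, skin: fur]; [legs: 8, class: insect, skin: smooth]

The common property of the 'Match' items is: skin is scales. No 'No match' item has it.
[legs: 5, class: bird, skin: scales]: skin is scales — checks out, so Match.
[legs: 7, class: reptile, skin: fur]: skin is fur — fails the rule, so No match.
[legs: 0, class: fish, skin: fur]: skin is fur — fails the rule, so No match.
[legs: 8, class: insect, skin: smooth]: skin is smooth — fails the rule, so No match.

Match, No match, No match, No match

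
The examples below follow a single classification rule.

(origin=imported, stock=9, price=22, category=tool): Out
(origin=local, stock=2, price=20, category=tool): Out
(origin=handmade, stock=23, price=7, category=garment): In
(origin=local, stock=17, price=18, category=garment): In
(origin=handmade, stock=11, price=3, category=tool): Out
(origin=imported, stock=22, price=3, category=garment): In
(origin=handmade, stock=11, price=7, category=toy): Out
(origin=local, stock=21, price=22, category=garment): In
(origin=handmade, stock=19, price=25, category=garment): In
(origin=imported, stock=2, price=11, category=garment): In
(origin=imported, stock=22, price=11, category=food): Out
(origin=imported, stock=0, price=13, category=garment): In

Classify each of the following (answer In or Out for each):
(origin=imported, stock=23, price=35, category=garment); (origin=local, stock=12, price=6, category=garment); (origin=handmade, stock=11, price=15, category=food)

In, In, Out

The classifier is using: category is garment.
(origin=imported, stock=23, price=35, category=garment): category is garment — has this property, so In.
(origin=local, stock=12, price=6, category=garment): category is garment — has this property, so In.
(origin=handmade, stock=11, price=15, category=food): category is food — doesn't qualify, so Out.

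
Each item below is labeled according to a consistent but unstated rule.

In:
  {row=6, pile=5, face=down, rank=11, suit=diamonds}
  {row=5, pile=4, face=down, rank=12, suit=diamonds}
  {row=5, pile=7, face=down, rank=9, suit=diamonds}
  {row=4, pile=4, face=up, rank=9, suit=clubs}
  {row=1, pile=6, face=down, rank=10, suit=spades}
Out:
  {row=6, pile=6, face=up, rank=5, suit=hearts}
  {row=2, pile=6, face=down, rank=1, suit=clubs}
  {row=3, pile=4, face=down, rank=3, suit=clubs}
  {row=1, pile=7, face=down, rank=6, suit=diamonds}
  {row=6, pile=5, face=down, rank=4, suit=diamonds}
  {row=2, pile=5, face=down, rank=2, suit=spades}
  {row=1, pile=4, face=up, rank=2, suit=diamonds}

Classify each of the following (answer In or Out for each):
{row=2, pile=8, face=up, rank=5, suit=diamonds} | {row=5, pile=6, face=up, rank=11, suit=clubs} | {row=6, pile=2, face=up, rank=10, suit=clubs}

The common property of the 'In' items is: rank ≥ 9. No 'Out' item has it.
{row=2, pile=8, face=up, rank=5, suit=diamonds}: Out (rank = 5). {row=5, pile=6, face=up, rank=11, suit=clubs}: In (rank = 11). {row=6, pile=2, face=up, rank=10, suit=clubs}: In (rank = 10).

Out, In, In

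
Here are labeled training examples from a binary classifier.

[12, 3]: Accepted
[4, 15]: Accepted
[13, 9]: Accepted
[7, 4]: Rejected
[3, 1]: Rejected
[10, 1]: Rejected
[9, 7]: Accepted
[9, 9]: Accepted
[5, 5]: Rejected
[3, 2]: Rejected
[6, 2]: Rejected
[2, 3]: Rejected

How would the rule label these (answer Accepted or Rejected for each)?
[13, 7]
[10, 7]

Accepted, Accepted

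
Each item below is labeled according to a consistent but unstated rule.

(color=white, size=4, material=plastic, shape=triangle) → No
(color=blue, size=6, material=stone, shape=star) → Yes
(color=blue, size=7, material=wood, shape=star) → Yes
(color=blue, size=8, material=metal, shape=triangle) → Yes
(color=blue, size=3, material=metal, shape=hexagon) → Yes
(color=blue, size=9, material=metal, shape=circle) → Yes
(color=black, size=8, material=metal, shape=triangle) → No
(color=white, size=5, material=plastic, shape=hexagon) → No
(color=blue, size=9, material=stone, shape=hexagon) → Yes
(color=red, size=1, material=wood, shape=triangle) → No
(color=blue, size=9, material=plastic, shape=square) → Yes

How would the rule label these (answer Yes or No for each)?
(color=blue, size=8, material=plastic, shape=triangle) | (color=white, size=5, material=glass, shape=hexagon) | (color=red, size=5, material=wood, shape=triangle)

The rule appears to be: color is blue.
(color=blue, size=8, material=plastic, shape=triangle) → color is blue → Yes.
(color=white, size=5, material=glass, shape=hexagon) → color is white → No.
(color=red, size=5, material=wood, shape=triangle) → color is red → No.

Yes, No, No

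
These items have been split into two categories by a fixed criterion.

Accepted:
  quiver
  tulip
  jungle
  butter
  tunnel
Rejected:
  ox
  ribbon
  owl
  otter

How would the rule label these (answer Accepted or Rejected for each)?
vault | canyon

Rule: contains 'u'. This holds for each 'Accepted' example and fails for each 'Rejected' one.
Accepted: vault, since has 'u'.
Rejected: canyon, since no 'u'.

Accepted, Rejected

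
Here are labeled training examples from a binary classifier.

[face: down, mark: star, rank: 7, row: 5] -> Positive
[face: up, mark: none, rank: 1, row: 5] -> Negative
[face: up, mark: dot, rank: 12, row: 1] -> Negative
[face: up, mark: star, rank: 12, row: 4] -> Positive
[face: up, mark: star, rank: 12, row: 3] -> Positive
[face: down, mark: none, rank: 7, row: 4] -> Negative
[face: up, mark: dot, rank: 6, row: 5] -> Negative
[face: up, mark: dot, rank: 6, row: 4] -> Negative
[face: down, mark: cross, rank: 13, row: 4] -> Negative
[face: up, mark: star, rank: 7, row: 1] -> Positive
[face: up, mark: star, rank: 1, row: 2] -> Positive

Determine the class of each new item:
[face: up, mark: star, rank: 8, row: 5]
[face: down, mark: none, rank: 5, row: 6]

Positive, Negative

Checking candidate rules against both groups, what survives is: mark is star.
Positive: [face: up, mark: star, rank: 8, row: 5], since mark is star.
Negative: [face: down, mark: none, rank: 5, row: 6], since mark is none.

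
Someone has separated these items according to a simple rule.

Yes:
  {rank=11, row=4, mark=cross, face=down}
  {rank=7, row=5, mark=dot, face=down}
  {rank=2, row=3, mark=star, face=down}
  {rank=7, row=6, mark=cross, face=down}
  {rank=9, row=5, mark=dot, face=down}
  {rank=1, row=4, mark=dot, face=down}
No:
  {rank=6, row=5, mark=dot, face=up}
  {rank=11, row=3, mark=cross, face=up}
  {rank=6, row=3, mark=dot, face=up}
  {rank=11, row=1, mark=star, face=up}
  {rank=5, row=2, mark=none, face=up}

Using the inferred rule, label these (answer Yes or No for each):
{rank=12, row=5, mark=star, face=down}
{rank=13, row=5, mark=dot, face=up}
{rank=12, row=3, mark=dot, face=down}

Every 'Yes' example satisfies: face is down. None of the 'No' examples do.
Yes: {rank=12, row=5, mark=star, face=down}, since face is down. No: {rank=13, row=5, mark=dot, face=up}, since face is up. Yes: {rank=12, row=3, mark=dot, face=down}, since face is down.

Yes, No, Yes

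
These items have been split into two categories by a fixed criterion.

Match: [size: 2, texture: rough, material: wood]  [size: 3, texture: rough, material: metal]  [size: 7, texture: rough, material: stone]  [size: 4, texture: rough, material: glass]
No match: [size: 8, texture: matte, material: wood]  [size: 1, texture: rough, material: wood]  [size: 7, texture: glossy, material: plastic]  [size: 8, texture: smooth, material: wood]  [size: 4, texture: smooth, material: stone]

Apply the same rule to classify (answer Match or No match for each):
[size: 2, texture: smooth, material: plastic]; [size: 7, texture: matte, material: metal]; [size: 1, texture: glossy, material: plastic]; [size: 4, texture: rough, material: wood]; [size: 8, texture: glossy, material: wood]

No match, No match, No match, Match, No match

All 'Match' examples share one property — texture is rough AND size ≥ 2 — and every 'No match' example lacks it.
[size: 2, texture: smooth, material: plastic] — texture is smooth, size = 2, hence No match.
[size: 7, texture: matte, material: metal] — texture is matte, size = 7, hence No match.
[size: 1, texture: glossy, material: plastic] — texture is glossy, size = 1, hence No match.
[size: 4, texture: rough, material: wood] — texture is rough, size = 4, hence Match.
[size: 8, texture: glossy, material: wood] — texture is glossy, size = 8, hence No match.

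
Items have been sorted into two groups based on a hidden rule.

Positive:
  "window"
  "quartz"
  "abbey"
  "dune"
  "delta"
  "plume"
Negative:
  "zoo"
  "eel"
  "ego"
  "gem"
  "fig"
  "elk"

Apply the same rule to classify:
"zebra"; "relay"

All 'Positive' examples share one property — length ≥ 4 — and every 'Negative' example lacks it.
"zebra": length 5, satisfies this → Positive. "relay": length 5, satisfies this → Positive.

Positive, Positive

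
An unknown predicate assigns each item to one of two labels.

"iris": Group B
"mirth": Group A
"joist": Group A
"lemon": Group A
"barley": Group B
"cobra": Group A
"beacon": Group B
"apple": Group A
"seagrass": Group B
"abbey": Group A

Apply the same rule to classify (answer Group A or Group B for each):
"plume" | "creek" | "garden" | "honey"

Group A, Group A, Group B, Group A

A rule that fits every label: odd length — true of each 'Group A' example, false of each 'Group B' one.
"plume": length 5 — passes, so Group A.
"creek": length 5 — passes, so Group A.
"garden": length 6 — does not fit, so Group B.
"honey": length 5 — passes, so Group A.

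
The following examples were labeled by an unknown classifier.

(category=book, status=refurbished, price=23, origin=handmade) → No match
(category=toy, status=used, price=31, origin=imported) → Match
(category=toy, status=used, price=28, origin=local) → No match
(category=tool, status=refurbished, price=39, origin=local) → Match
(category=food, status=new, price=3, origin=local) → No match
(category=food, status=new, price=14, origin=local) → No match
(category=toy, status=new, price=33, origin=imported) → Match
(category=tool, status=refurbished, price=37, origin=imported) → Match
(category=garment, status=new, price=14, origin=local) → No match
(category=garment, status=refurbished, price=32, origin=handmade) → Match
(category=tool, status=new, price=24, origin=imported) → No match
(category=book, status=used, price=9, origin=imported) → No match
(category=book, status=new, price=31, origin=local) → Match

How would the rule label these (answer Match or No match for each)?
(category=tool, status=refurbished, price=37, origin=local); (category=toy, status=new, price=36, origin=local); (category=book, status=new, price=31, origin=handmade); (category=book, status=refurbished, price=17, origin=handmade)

The pattern is that an item is 'Match' exactly when: price ≥ 31.
Match: (category=tool, status=refurbished, price=37, origin=local), since price = 37. Match: (category=toy, status=new, price=36, origin=local), since price = 36. Match: (category=book, status=new, price=31, origin=handmade), since price = 31. No match: (category=book, status=refurbished, price=17, origin=handmade), since price = 17.

Match, Match, Match, No match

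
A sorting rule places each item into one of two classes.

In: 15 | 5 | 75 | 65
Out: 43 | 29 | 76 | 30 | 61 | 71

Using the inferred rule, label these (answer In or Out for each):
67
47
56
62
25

Out, Out, Out, Out, In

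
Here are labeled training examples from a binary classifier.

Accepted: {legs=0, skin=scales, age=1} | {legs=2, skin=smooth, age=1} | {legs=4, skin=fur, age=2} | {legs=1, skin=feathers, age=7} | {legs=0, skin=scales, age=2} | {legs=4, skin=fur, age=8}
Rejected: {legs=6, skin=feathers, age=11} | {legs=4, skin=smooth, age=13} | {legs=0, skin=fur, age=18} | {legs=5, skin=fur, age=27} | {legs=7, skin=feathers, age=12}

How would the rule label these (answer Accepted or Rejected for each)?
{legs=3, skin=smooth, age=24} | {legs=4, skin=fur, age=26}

Rejected, Rejected

'Accepted' ⟺ age ≤ 8.
{legs=3, skin=smooth, age=24} — age = 24, hence Rejected.
{legs=4, skin=fur, age=26} — age = 26, hence Rejected.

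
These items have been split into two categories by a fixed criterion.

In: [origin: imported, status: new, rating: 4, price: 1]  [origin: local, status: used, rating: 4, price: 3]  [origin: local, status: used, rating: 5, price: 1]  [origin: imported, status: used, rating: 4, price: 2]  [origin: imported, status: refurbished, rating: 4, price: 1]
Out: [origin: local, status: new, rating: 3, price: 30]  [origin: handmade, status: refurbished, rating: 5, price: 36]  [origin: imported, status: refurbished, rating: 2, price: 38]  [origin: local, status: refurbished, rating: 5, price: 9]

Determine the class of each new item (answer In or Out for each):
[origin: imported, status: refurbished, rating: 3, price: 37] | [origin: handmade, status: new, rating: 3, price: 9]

The common property of the 'In' items is: price ≤ 3. No 'Out' item has it.
[origin: imported, status: refurbished, rating: 3, price: 37]: price = 37, doesn't qualify → Out.
[origin: handmade, status: new, rating: 3, price: 9]: price = 9, doesn't qualify → Out.

Out, Out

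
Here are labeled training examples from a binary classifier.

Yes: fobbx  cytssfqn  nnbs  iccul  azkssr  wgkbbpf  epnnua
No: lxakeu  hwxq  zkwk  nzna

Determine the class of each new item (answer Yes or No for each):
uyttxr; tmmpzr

Yes, Yes

The simplest hypothesis consistent with all the labels is: has a double letter.
Yes: uyttxr, since 'tt' doubled. Yes: tmmpzr, since 'mm' doubled.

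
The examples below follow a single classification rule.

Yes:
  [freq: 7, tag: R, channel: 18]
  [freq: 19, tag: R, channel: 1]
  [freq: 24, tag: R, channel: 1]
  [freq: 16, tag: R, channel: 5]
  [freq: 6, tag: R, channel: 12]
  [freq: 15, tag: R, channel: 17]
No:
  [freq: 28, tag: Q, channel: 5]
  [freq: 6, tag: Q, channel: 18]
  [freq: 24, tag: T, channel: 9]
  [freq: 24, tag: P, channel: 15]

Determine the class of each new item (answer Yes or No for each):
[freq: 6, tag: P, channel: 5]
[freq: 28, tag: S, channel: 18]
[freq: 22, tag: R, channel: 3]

Rule: tag is R. This holds for each 'Yes' example and fails for each 'No' one.
[freq: 6, tag: P, channel: 5]: tag is P, fails this test → No. [freq: 28, tag: S, channel: 18]: tag is S, fails this test → No. [freq: 22, tag: R, channel: 3]: tag is R, passes → Yes.

No, No, Yes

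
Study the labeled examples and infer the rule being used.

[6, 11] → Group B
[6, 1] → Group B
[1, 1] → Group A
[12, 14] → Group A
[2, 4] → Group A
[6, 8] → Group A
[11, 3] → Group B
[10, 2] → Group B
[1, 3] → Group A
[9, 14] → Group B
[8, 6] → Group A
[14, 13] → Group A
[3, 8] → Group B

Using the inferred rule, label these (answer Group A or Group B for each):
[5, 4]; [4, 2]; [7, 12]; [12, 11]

Group A, Group A, Group B, Group A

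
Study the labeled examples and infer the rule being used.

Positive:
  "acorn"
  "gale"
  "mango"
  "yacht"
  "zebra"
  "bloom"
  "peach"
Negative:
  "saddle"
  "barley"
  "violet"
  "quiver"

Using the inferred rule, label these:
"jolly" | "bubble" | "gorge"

Positive, Negative, Positive

One predicate separates the groups cleanly: length ≤ 5.
"jolly": Positive (length 5).
"bubble": Negative (length 6).
"gorge": Positive (length 5).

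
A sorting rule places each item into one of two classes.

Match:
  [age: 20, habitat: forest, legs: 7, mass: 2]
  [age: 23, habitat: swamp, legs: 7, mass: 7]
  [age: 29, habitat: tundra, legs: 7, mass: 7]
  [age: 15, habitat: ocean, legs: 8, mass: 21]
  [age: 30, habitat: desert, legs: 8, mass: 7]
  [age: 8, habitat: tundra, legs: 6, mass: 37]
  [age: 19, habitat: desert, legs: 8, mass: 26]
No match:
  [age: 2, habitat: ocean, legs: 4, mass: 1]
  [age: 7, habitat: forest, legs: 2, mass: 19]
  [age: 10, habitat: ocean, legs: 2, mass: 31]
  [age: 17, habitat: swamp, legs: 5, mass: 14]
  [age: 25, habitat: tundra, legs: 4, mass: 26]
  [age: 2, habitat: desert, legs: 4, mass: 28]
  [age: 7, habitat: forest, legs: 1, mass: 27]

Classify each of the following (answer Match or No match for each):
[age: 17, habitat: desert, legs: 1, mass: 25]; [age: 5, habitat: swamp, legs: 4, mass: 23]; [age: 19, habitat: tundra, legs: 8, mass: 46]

No match, No match, Match

The classifier is using: legs ≥ 6.
[age: 17, habitat: desert, legs: 1, mass: 25]: legs = 1, fails the rule → No match. [age: 5, habitat: swamp, legs: 4, mass: 23]: legs = 4, fails the rule → No match. [age: 19, habitat: tundra, legs: 8, mass: 46]: legs = 8, passes → Match.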